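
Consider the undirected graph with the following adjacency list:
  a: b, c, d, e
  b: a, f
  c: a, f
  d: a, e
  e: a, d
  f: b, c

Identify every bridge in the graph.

The edges on the cycle c-f-b-a-c are not bridges since each lies on that cycle.
Every edge lies on some cycle, so there are no bridges.

none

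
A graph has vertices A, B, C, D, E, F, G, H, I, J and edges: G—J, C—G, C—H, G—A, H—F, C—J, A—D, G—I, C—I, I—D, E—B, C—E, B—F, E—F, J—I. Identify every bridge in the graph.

The edges on the cycle E-B-F-E are not bridges since each lies on that cycle.
Every edge lies on some cycle, so there are no bridges.

none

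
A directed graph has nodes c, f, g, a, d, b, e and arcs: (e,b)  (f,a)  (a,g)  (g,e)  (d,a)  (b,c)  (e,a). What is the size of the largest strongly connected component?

{a, e, g} are all mutually reachable — one SCC of size 3.
{f} is an SCC by itself.
{c} is an SCC by itself.
{b} is an SCC by itself.
{d} is an SCC by itself.
The largest has 3 vertices.

3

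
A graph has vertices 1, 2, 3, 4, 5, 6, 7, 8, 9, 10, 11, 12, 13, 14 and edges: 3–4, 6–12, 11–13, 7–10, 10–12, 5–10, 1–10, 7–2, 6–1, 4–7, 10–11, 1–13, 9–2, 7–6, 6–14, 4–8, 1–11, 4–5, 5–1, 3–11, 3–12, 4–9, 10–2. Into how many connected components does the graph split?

1

Starting from 1 we can reach 1, 2, 3, 4, 5, 6, 7, 8, 9, 10, 11, 12, 13, 14. That is one component of size 14.
Total: 1 component.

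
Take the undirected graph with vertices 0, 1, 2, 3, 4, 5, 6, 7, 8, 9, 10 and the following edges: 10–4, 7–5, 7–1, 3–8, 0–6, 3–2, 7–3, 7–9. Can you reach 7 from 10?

The component containing 10 is {4, 10}, and 7 is not in it.

No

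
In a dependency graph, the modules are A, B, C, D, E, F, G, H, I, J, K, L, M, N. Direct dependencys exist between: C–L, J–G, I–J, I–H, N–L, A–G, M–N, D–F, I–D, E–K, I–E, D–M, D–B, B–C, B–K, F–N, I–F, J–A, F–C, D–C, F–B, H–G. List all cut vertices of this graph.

Removing I increases the component count from 1 to 2, so I is a cut vertex.
By contrast removing G leaves 1 component; it is not a cut vertex. No other vertex is a cut vertex either.

I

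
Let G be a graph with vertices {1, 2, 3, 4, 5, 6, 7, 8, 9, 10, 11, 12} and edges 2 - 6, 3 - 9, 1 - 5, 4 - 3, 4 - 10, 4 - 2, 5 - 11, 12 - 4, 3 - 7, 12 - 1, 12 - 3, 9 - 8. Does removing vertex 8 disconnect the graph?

No

Deleting 8 leaves 1 component (was 1), so 8 is not a cut vertex.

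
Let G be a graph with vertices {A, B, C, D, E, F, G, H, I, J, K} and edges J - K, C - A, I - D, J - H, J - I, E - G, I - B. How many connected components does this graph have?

4

F is isolated — a component by itself.
Starting from E we can reach E, G. That is one component of size 2.
Starting from A we can reach A, C. That is one component of size 2.
Starting from B we can reach B, D, H, I, J, K. That is one component of size 6.
Total: 4 components.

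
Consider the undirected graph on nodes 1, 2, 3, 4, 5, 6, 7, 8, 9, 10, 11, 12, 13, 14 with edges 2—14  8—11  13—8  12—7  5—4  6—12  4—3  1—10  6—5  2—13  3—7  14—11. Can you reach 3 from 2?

The component containing 2 is {2, 8, 11, 13, 14}, and 3 is not in it.

No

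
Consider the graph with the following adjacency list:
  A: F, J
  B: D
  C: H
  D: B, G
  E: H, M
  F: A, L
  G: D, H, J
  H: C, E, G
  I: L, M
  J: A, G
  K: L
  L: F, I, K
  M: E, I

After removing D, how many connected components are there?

With D gone, the remaining components are: {B}; {A, C, E, F, G, H, I, J, K, L, M}.
That is 2 components.

2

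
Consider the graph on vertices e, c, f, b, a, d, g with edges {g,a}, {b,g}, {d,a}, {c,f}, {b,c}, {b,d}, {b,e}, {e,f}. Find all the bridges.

none

The edges on the cycle b-e-f-c-b are not bridges since each lies on that cycle.
Every edge lies on some cycle, so there are no bridges.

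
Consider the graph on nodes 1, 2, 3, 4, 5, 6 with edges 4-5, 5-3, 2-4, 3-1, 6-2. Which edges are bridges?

removing 1-3 disconnects 1 from 3; removing 5-3 disconnects 5 from 3; removing 4-5 disconnects 4 from 5; removing 4-2 disconnects 4 from 2 — these are bridges.
In total 5 edges are bridges.

1-3, 2-4, 2-6, 3-5, 4-5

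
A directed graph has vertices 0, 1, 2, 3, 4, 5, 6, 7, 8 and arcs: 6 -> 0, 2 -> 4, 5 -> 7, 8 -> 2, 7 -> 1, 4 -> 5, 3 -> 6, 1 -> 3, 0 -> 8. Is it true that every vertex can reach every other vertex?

From 1 we can reach every vertex (0, 1, 2, 3, 4, 5, 6, 7, 8), and every vertex can reach 1 (0, 1, 2, 3, 4, 5, 6, 7, 8). So the whole graph is one strongly connected component.

Yes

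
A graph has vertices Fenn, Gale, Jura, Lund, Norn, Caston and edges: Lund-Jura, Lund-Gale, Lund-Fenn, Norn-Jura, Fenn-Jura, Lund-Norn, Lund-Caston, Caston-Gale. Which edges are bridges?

The edges on the cycle Lund-Caston-Gale-Lund are not bridges since each lies on that cycle.
Every edge lies on some cycle, so there are no bridges.

none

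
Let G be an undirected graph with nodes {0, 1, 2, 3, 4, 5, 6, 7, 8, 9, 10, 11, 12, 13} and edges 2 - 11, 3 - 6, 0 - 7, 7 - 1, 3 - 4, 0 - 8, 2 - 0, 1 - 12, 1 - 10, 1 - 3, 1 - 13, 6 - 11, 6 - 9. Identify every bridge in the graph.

The edges on the cycle 2-0-7-1-3-6-11-2 are not bridges since each lies on that cycle.
But removing 12 - 1 disconnects 12 from 1; removing 1 - 13 disconnects 1 from 13; removing 10 - 1 disconnects 10 from 1; removing 0 - 8 disconnects 0 from 8 — these are bridges.
In total 6 edges are bridges.

0-8, 1-10, 1-12, 1-13, 3-4, 6-9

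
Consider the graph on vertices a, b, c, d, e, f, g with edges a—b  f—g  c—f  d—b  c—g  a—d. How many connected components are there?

3

e is isolated — a component by itself.
Starting from a we can reach a, b, d. That is one component of size 3.
Starting from c we can reach c, f, g. That is one component of size 3.
Total: 3 components.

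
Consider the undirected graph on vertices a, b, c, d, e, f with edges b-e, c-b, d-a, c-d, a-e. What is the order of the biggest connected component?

5

f is isolated — a component by itself.
Starting from a we can reach a, b, c, d, e. That is one component of size 5.
The largest has 5 vertices.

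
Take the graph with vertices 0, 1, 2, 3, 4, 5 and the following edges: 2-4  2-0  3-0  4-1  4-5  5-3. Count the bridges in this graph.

The edges on the cycle 2-4-5-3-0-2 are not bridges since each lies on that cycle.
But removing 4-1 disconnects 4 from 1 — this is a bridge.

1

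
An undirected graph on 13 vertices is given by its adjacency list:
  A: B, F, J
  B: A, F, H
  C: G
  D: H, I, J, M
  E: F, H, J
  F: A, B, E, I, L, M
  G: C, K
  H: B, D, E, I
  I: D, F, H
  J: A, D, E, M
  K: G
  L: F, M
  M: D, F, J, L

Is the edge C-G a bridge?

Removing C-G leaves no path between C and G: the component count goes from 2 to 3. So it is a bridge.

Yes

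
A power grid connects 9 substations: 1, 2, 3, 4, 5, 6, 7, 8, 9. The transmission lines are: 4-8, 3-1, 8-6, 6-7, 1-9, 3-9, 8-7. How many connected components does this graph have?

4

2 is isolated — a component by itself.
5 is isolated — a component by itself.
Starting from 1 we can reach 1, 3, 9. That is one component of size 3.
Starting from 4 we can reach 4, 6, 7, 8. That is one component of size 4.
Total: 4 components.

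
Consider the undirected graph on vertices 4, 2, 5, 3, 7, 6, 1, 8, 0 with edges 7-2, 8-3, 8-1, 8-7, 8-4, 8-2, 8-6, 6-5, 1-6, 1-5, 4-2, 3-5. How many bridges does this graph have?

The edges on the cycle 8-7-2-8 are not bridges since each lies on that cycle.
Every edge lies on some cycle, so there are no bridges.

0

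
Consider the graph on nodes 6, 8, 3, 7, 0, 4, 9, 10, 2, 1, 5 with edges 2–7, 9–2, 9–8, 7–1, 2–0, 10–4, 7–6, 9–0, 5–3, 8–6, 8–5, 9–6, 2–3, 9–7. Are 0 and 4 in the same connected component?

No

The component containing 0 is {0, 1, 2, 3, 5, 6, 7, 8, 9}, and 4 is not in it.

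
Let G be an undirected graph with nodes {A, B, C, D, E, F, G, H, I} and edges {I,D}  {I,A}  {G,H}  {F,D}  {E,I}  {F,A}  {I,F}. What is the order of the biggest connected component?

5

C is isolated — a component by itself.
B is isolated — a component by itself.
Starting from G we can reach G, H. That is one component of size 2.
Starting from A we can reach A, D, E, F, I. That is one component of size 5.
The largest has 5 vertices.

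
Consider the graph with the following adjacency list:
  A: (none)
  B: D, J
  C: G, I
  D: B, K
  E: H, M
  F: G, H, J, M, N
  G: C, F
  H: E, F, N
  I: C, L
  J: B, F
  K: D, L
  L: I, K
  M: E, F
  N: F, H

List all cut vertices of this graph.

F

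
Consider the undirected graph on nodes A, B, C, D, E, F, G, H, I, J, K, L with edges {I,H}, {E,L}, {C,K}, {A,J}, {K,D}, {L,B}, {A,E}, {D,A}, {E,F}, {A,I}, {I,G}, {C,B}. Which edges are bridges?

A-I, A-J, E-F, G-I, H-I

The edges on the cycle C-K-D-A-E-L-B-C are not bridges since each lies on that cycle.
But removing F–E disconnects F from E; removing A–I disconnects A from I; removing H–I disconnects H from I; removing J–A disconnects J from A — these are bridges.
In total 5 edges are bridges.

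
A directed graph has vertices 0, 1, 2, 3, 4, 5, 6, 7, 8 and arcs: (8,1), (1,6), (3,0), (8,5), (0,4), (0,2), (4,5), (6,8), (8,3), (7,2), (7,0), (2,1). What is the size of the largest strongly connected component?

6

{0, 1, 2, 3, 6, 8} are all mutually reachable — one SCC of size 6.
{7} is an SCC by itself.
{4} is an SCC by itself.
{5} is an SCC by itself.
The largest has 6 vertices.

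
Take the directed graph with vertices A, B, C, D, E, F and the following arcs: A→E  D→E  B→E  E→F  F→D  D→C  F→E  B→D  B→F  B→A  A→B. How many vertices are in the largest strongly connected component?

3

{D, E, F} are all mutually reachable — one SCC of size 3.
{A, B} are all mutually reachable — one SCC of size 2.
{C} is an SCC by itself.
The largest has 3 vertices.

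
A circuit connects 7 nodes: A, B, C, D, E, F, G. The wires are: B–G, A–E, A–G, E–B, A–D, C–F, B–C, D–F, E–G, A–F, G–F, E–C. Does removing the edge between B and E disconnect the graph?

After removing B–E, the path B-G-E still connects them, so the edge is not a bridge.

No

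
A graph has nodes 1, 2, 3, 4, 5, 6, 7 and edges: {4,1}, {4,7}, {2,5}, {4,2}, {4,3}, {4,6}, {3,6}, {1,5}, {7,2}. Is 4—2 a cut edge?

After removing 4—2, the path 4-7-2 still connects them, so the edge is not a bridge.

No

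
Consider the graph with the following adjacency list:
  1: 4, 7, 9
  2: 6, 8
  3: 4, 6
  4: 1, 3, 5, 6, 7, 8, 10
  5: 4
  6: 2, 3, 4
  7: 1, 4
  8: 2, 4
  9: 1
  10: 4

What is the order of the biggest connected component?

10

Starting from 1 we can reach 1, 2, 3, 4, 5, 6, 7, 8, 9, 10. That is one component of size 10.
The largest has 10 vertices.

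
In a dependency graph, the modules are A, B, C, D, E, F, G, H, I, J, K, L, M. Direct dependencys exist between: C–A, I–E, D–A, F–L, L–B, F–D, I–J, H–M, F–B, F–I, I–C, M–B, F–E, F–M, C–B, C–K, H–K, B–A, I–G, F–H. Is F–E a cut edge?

No

After removing F–E, the path F-I-E still connects them, so the edge is not a bridge.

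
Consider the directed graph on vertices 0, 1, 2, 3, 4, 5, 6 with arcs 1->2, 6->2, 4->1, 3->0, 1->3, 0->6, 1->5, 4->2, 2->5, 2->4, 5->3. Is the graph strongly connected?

From 4 we can reach every vertex (0, 1, 2, 3, 4, 5, 6), and every vertex can reach 4 (0, 1, 2, 3, 4, 5, 6). So the whole graph is one strongly connected component.

Yes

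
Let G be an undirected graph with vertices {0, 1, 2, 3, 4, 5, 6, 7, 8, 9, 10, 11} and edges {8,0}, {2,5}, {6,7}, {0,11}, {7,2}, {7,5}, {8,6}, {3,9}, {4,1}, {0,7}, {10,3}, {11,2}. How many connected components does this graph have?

Starting from 1 we can reach 1, 4. That is one component of size 2.
Starting from 3 we can reach 3, 9, 10. That is one component of size 3.
Starting from 0 we can reach 0, 2, 5, 6, 7, 8, 11. That is one component of size 7.
Total: 3 components.

3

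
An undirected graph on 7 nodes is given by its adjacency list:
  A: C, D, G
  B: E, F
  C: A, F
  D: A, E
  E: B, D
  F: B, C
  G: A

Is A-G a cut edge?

Removing A-G leaves no path between A and G: the component count goes from 1 to 2. So it is a bridge.

Yes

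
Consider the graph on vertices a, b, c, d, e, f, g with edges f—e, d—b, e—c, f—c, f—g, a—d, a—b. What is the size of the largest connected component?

4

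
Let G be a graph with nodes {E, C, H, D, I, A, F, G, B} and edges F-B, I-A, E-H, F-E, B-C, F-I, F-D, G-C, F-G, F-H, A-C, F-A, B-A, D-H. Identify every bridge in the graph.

none

The edges on the cycle F-I-A-F are not bridges since each lies on that cycle.
Every edge lies on some cycle, so there are no bridges.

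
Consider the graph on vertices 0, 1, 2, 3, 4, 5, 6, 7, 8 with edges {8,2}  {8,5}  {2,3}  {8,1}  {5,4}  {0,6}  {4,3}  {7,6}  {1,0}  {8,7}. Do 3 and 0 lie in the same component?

Yes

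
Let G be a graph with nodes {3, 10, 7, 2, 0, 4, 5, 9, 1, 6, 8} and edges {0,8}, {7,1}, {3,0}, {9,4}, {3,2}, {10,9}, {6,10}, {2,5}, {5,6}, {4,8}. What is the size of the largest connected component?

Starting from 1 we can reach 1, 7. That is one component of size 2.
Starting from 0 we can reach 0, 2, 3, 4, 5, 6, 8, 9, 10. That is one component of size 9.
The largest has 9 vertices.

9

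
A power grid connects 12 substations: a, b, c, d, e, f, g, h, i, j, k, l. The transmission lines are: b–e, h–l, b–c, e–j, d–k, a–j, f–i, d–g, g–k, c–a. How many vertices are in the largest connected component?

Starting from f we can reach f, i. That is one component of size 2.
Starting from h we can reach h, l. That is one component of size 2.
Starting from d we can reach d, g, k. That is one component of size 3.
Starting from a we can reach a, b, c, e, j. That is one component of size 5.
The largest has 5 vertices.

5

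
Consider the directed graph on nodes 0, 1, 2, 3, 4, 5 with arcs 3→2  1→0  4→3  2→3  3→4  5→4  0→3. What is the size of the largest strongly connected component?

{2, 3, 4} are all mutually reachable — one SCC of size 3.
{0} is an SCC by itself.
{5} is an SCC by itself.
{1} is an SCC by itself.
The largest has 3 vertices.

3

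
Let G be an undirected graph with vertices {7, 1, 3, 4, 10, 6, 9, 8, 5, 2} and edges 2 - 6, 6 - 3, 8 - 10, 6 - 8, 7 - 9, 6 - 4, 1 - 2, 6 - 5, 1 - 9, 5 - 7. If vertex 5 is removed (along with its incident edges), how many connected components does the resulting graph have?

With 5 gone, the remaining components are: {1, 2, 3, 4, 6, 7, 8, 9, 10}.
That is 1 component.

1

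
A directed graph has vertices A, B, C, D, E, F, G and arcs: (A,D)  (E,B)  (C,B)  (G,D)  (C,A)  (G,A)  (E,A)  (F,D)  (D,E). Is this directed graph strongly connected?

No

There is no directed path from G to C, so the graph is not strongly connected.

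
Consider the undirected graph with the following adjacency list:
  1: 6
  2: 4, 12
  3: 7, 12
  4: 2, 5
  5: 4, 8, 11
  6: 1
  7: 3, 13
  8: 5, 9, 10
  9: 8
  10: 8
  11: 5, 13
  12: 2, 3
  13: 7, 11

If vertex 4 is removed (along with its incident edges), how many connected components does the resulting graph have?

2

With 4 gone, the remaining components are: {1, 6}; {2, 3, 5, 7, 8, 9, 10, 11, 12, 13}.
That is 2 components.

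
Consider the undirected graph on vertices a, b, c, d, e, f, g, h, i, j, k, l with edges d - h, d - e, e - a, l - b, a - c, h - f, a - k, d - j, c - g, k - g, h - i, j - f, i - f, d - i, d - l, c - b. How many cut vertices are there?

1

Removing d increases the component count from 1 to 2, so d is a cut vertex.
By contrast removing l leaves 1 component; it is not a cut vertex. No other vertex is a cut vertex either.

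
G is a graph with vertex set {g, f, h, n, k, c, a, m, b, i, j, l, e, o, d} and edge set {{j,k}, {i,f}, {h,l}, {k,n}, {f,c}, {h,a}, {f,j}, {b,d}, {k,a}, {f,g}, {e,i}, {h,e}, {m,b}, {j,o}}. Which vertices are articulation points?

Removing b increases the component count from 2 to 3, so b is a cut vertex.
Removing f increases the component count from 2 to 4, so f is a cut vertex.
Removing h increases the component count from 2 to 3, so h is a cut vertex.
Likewise j, k are cut vertices.
By contrast removing m leaves 2 components; it is not a cut vertex. No other vertex is a cut vertex either.

b, f, h, j, k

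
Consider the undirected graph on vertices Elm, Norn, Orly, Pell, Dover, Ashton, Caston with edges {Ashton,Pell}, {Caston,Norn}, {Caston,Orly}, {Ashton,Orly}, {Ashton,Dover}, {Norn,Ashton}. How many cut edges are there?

2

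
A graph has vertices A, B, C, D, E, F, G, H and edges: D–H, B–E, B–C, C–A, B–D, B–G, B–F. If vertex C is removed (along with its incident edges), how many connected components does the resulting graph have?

2

With C gone, the remaining components are: {A}; {B, D, E, F, G, H}.
That is 2 components.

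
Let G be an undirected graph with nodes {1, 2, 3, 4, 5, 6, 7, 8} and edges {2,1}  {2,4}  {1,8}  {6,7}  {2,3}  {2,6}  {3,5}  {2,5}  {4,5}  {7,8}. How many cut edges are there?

0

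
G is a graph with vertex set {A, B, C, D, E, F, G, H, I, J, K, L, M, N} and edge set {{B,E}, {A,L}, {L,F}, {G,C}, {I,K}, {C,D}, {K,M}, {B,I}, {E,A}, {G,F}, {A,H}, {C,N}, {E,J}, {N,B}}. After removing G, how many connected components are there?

1

With G gone, the remaining components are: {A, B, C, D, E, F, H, I, J, K, L, M, N}.
That is 1 component.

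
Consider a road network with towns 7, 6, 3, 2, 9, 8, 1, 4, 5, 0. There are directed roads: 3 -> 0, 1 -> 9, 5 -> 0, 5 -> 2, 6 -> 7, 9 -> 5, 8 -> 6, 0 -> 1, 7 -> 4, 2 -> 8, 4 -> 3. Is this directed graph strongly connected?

From 9 we can reach every vertex (0, 1, 2, 3, 4, 5, 6, 7, 8, 9), and every vertex can reach 9 (0, 1, 2, 3, 4, 5, 6, 7, 8, 9). So the whole graph is one strongly connected component.

Yes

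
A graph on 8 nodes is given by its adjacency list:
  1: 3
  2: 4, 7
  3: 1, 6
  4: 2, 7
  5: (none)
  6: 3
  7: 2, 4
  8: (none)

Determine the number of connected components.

8 is isolated — a component by itself.
5 is isolated — a component by itself.
Starting from 2 we can reach 2, 4, 7. That is one component of size 3.
Starting from 1 we can reach 1, 3, 6. That is one component of size 3.
Total: 4 components.

4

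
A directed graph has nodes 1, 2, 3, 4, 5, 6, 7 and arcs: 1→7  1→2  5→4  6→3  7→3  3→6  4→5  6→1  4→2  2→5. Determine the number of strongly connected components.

2

{1, 3, 6, 7} are all mutually reachable — one SCC of size 4.
{2, 4, 5} are all mutually reachable — one SCC of size 3.
That gives 2 strongly connected components.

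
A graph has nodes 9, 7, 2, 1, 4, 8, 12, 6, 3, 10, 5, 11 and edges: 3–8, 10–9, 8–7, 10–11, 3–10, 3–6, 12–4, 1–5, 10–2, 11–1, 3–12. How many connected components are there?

1

Starting from 1 we can reach 1, 2, 3, 4, 5, 6, 7, 8, 9, 10, 11, 12. That is one component of size 12.
Total: 1 component.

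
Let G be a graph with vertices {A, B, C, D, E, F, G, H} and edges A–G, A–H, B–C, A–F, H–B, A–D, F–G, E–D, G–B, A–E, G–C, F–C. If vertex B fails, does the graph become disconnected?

No

Deleting B leaves 1 component (was 1) (its neighbors C, G, H remain connected to each other), so B is not a cut vertex.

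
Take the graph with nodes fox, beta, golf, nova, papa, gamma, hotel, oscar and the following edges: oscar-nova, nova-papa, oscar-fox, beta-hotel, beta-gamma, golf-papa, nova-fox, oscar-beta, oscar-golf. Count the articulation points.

Removing beta increases the component count from 1 to 3, so beta is a cut vertex.
Removing oscar increases the component count from 1 to 2, so oscar is a cut vertex.
By contrast removing nova leaves 1 component; it is not a cut vertex. No other vertex is a cut vertex either.

2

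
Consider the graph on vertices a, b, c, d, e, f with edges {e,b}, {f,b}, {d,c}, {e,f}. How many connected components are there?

3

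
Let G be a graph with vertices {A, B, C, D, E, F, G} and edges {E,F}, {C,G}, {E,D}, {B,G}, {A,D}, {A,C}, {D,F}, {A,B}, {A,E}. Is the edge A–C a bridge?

After removing A–C, the path A-B-G-C still connects them, so the edge is not a bridge.

No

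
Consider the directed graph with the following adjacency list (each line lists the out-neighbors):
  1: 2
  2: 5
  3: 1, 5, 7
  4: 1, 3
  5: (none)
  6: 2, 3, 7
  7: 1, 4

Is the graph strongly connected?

There is no directed path from 4 to 6, so the graph is not strongly connected.

No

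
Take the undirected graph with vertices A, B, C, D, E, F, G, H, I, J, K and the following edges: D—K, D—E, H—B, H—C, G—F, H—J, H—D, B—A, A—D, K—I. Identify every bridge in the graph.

C-H, D-E, D-K, F-G, H-J, I-K

The edges on the cycle H-B-A-D-H are not bridges since each lies on that cycle.
But removing G—F disconnects G from F; removing D—E disconnects D from E; removing D—K disconnects D from K; removing H—C disconnects H from C — these are bridges.
In total 6 edges are bridges.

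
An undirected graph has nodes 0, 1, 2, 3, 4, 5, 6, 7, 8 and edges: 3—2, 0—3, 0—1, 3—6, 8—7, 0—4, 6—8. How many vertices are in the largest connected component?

8

5 is isolated — a component by itself.
Starting from 0 we can reach 0, 1, 2, 3, 4, 6, 7, 8. That is one component of size 8.
The largest has 8 vertices.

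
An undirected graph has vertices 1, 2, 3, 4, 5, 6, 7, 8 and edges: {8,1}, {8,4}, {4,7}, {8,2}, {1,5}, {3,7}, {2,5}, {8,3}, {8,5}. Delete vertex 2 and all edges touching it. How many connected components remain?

2

With 2 gone, the remaining components are: {6}; {1, 3, 4, 5, 7, 8}.
That is 2 components.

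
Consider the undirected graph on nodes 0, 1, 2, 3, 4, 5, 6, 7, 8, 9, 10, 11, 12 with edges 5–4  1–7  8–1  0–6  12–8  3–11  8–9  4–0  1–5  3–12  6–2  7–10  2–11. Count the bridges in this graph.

3

The edges on the cycle 3-12-8-1-5-4-0-6-2-11-3 are not bridges since each lies on that cycle.
But removing 7–1 disconnects 7 from 1; removing 8–9 disconnects 8 from 9; removing 7–10 disconnects 7 from 10 — these are bridges.
That makes 3 bridges.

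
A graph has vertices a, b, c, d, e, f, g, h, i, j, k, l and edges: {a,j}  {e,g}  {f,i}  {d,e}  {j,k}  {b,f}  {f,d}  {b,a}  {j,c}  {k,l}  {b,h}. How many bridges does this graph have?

11

removing b—a disconnects b from a; removing k—j disconnects k from j; removing f—i disconnects f from i; removing b—h disconnects b from h — these are bridges.
In total 11 edges are bridges.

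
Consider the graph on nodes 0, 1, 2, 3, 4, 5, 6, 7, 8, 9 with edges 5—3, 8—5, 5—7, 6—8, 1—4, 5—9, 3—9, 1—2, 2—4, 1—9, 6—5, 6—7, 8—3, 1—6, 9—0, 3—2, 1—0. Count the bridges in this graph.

0

The edges on the cycle 8-5-9-3-8 are not bridges since each lies on that cycle.
Every edge lies on some cycle, so there are no bridges.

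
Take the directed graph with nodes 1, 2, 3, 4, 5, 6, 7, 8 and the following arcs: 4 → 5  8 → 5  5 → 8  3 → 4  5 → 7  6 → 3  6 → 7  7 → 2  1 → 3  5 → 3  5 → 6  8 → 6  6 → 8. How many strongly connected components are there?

4

{3, 4, 5, 6, 8} are all mutually reachable — one SCC of size 5.
{2} is an SCC by itself.
{1} is an SCC by itself.
{7} is an SCC by itself.
That gives 4 strongly connected components.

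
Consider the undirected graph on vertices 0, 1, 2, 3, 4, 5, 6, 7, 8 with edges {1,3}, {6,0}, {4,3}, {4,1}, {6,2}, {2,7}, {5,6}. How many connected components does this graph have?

3

8 is isolated — a component by itself.
Starting from 1 we can reach 1, 3, 4. That is one component of size 3.
Starting from 0 we can reach 0, 2, 5, 6, 7. That is one component of size 5.
Total: 3 components.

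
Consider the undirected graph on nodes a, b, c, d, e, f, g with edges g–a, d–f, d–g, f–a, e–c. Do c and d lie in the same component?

No

The component containing c is {c, e}, and d is not in it.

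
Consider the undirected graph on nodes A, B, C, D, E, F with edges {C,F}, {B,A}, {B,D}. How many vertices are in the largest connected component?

3

E is isolated — a component by itself.
Starting from C we can reach C, F. That is one component of size 2.
Starting from A we can reach A, B, D. That is one component of size 3.
The largest has 3 vertices.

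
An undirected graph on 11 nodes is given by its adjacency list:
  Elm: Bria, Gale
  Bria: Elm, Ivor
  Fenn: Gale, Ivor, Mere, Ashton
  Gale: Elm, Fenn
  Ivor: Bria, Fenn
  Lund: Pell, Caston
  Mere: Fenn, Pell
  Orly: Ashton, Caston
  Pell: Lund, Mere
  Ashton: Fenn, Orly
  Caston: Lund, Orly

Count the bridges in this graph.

The edges on the cycle Fenn-Gale-Elm-Bria-Ivor-Fenn are not bridges since each lies on that cycle.
Every edge lies on some cycle, so there are no bridges.

0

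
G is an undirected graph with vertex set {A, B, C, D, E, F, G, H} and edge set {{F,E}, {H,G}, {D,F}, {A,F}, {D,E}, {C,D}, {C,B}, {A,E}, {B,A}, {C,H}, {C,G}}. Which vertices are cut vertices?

C

Removing C increases the component count from 1 to 2, so C is a cut vertex.
By contrast removing D leaves 1 component; it is not a cut vertex. No other vertex is a cut vertex either.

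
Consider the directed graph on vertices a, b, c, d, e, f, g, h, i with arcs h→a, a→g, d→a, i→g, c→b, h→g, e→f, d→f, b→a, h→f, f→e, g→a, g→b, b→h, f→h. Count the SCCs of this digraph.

4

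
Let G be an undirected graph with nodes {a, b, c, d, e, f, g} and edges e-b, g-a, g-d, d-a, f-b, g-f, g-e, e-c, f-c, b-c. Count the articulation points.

1

Removing g increases the component count from 1 to 2, so g is a cut vertex.
By contrast removing e leaves 1 component; it is not a cut vertex. No other vertex is a cut vertex either.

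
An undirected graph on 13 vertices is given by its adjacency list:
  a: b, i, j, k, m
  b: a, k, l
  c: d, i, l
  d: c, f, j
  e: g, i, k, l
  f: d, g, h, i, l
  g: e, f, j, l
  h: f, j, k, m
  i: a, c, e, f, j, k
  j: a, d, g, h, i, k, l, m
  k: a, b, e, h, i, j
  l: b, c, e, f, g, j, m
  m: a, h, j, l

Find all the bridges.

The edges on the cycle j-a-m-j are not bridges since each lies on that cycle.
Every edge lies on some cycle, so there are no bridges.

none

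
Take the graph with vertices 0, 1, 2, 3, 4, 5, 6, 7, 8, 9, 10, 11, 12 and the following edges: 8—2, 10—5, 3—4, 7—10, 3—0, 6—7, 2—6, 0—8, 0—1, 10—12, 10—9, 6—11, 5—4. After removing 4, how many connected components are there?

With 4 gone, the remaining components are: {0, 1, 2, 3, 5, 6, 7, 8, 9, 10, 11, 12}.
That is 1 component.

1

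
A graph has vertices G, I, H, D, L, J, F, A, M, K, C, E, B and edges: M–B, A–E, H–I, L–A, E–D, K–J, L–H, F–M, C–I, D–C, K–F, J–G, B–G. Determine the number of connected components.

Starting from B we can reach B, F, G, J, K, M. That is one component of size 6.
Starting from A we can reach A, C, D, E, H, I, L. That is one component of size 7.
Total: 2 components.

2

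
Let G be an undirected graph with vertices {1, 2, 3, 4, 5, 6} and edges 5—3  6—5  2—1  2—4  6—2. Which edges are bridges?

1-2, 2-4, 2-6, 3-5, 5-6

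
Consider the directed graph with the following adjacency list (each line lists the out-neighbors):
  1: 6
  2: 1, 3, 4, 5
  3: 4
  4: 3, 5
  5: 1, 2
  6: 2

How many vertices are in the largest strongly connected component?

6

{1, 2, 3, 4, 5, 6} are all mutually reachable — one SCC of size 6.
The largest has 6 vertices.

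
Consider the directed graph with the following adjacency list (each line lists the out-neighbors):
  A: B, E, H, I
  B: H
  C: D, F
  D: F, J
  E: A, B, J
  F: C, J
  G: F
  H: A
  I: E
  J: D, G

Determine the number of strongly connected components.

2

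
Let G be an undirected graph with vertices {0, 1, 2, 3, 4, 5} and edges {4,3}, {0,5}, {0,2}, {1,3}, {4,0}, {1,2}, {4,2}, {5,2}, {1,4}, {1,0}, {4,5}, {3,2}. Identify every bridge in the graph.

The edges on the cycle 1-4-3-1 are not bridges since each lies on that cycle.
Every edge lies on some cycle, so there are no bridges.

none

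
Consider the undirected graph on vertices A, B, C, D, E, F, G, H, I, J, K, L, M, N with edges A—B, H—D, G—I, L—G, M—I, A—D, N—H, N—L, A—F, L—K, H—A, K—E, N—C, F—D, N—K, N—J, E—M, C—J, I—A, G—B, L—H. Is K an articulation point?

No

Deleting K leaves 1 component (was 1) (its neighbors E, L, N remain connected to each other), so K is not a cut vertex.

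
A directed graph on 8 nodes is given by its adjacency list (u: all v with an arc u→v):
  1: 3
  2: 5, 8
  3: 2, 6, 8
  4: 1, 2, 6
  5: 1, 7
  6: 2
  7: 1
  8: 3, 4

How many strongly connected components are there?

1

{1, 2, 3, 4, 5, 6, 7, 8} are all mutually reachable — one SCC of size 8.
That gives 1 strongly connected component.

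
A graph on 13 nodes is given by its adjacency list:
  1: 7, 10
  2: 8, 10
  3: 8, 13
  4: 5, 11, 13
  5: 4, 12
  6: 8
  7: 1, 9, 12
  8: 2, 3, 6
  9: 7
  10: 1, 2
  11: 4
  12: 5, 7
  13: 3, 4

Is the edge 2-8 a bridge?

After removing 2-8, the path 2-10-1-7-12-5-4-13-3-8 still connects them, so the edge is not a bridge.

No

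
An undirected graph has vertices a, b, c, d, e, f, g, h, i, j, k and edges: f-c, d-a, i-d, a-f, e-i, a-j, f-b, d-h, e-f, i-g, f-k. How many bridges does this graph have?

The edges on the cycle e-i-d-a-f-e are not bridges since each lies on that cycle.
But removing c-f disconnects c from f; removing i-g disconnects i from g; removing a-j disconnects a from j; removing d-h disconnects d from h — these are bridges.
In total 6 edges are bridges.

6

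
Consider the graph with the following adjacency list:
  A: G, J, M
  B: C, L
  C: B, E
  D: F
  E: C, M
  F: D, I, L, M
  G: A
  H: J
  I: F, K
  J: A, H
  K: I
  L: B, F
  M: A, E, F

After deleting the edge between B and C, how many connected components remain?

1

B and C are still connected via B-L-F-M-E-C, so the component count stays at 1.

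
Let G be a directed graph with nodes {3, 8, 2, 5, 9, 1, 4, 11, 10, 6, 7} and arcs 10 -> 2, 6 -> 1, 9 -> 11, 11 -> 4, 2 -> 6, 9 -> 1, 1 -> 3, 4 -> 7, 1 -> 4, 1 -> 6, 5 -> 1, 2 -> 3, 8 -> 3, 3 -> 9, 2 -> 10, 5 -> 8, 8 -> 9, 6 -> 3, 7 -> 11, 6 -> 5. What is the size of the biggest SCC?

6

{1, 3, 5, 6, 8, 9} are all mutually reachable — one SCC of size 6.
{4, 7, 11} are all mutually reachable — one SCC of size 3.
{2, 10} are all mutually reachable — one SCC of size 2.
The largest has 6 vertices.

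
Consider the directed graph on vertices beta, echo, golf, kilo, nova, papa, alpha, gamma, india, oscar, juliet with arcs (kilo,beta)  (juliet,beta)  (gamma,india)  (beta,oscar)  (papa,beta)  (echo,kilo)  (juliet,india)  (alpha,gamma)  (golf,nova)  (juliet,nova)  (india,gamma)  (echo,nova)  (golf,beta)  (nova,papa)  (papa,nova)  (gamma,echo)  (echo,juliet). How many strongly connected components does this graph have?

7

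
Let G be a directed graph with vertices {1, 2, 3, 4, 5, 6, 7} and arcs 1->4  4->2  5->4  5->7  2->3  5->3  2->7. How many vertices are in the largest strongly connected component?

{5} is an SCC by itself.
{1} is an SCC by itself.
{6} is an SCC by itself.
{7} is an SCC by itself.
{2} is an SCC by itself.
(and 2 more singleton SCCs)
The largest has 1 vertex.

1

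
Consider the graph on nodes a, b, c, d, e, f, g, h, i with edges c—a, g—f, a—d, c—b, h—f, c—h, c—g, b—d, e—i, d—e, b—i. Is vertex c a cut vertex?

Deleting c raises the number of components from 1 to 2, so c is a cut vertex.

Yes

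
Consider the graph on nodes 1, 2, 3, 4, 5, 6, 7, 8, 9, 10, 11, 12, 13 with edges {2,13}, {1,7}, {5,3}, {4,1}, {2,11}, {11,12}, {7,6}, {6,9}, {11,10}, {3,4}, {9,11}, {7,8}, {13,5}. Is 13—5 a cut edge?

No

After removing 13—5, the path 13-2-11-9-6-7-1-4-3-5 still connects them, so the edge is not a bridge.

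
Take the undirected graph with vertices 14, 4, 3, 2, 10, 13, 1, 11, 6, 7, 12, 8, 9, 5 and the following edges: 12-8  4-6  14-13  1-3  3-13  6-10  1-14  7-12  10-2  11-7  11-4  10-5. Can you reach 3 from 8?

No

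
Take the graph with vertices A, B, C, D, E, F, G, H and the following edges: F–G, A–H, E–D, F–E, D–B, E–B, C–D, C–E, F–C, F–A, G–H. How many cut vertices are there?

1

Removing F increases the component count from 1 to 2, so F is a cut vertex.
By contrast removing G leaves 1 component; it is not a cut vertex. No other vertex is a cut vertex either.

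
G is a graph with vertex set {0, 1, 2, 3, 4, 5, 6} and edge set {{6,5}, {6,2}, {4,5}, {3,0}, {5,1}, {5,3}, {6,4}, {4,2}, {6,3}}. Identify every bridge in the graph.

The edges on the cycle 6-4-5-6 are not bridges since each lies on that cycle.
But removing 1—5 disconnects 1 from 5; removing 0—3 disconnects 0 from 3 — these are bridges.

0-3, 1-5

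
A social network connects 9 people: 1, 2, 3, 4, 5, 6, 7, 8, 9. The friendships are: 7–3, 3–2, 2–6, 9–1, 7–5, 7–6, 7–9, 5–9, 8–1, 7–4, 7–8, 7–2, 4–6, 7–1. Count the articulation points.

1

Removing 7 increases the component count from 1 to 2, so 7 is a cut vertex.
By contrast removing 4 leaves 1 component; it is not a cut vertex. No other vertex is a cut vertex either.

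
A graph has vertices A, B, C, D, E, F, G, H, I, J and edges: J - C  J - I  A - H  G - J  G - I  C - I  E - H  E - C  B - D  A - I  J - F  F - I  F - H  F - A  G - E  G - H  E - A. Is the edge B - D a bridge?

Yes

Removing B - D leaves no path between B and D: the component count goes from 2 to 3. So it is a bridge.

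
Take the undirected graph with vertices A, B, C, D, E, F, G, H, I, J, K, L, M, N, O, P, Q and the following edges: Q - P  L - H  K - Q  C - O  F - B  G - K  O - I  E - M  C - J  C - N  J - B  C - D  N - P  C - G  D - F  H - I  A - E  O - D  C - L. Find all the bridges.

A-E, E-M

The edges on the cycle C-L-H-I-O-C are not bridges since each lies on that cycle.
But removing A - E disconnects A from E; removing M - E disconnects M from E — these are bridges.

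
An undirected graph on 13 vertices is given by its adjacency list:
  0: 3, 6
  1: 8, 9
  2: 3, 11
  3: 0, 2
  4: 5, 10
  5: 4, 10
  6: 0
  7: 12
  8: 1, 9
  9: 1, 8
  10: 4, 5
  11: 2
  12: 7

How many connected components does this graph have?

Starting from 7 we can reach 7, 12. That is one component of size 2.
Starting from 1 we can reach 1, 8, 9. That is one component of size 3.
Starting from 4 we can reach 4, 5, 10. That is one component of size 3.
Starting from 0 we can reach 0, 2, 3, 6, 11. That is one component of size 5.
Total: 4 components.

4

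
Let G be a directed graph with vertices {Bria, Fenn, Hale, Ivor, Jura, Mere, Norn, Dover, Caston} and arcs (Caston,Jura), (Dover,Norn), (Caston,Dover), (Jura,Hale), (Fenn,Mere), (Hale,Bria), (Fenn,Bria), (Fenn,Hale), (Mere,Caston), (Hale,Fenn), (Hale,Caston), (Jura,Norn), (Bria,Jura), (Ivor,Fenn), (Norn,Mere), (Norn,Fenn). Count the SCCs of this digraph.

2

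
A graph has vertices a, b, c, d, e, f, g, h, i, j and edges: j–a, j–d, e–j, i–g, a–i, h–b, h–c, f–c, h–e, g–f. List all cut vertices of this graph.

Removing h increases the component count from 1 to 2, so h is a cut vertex.
Removing j increases the component count from 1 to 2, so j is a cut vertex.
By contrast removing i leaves 1 component; it is not a cut vertex. No other vertex is a cut vertex either.

h, j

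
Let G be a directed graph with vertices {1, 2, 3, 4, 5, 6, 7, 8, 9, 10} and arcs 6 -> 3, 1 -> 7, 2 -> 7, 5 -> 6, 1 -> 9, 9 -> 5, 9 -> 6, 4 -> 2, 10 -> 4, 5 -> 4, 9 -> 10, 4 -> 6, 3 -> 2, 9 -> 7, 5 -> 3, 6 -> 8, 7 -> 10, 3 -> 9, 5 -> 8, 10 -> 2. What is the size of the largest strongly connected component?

8

{2, 3, 4, 5, 6, 7, 9, 10} are all mutually reachable — one SCC of size 8.
{1} is an SCC by itself.
{8} is an SCC by itself.
The largest has 8 vertices.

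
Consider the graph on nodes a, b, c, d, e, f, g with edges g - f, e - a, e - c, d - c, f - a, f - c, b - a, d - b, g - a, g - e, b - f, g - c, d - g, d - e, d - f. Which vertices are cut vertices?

none

Removing b, for instance, still leaves 1 component. No single vertex removal increases the component count — the graph has no articulation points.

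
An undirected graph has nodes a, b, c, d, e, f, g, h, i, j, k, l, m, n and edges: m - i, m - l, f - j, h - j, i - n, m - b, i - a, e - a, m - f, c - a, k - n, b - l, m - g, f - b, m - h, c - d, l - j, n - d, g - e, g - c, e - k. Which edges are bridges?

none

The edges on the cycle g-e-k-n-d-c-g are not bridges since each lies on that cycle.
Every edge lies on some cycle, so there are no bridges.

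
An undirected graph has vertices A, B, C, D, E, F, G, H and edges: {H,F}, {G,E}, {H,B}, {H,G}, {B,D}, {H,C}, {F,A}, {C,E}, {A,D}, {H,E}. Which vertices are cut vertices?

H

Removing H increases the component count from 1 to 2, so H is a cut vertex.
By contrast removing G leaves 1 component; it is not a cut vertex. No other vertex is a cut vertex either.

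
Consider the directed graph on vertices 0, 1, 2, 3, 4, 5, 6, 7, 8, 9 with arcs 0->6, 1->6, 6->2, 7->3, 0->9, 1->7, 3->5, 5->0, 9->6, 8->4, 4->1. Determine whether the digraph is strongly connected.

No

There is no directed path from 3 to 7, so the graph is not strongly connected.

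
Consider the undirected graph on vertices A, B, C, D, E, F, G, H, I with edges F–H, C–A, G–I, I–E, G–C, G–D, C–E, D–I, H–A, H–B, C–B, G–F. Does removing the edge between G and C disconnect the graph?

After removing G–C, the path G-I-E-C still connects them, so the edge is not a bridge.

No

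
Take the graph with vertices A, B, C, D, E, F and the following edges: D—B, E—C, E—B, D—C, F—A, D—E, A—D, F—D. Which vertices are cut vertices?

Removing D increases the component count from 1 to 2, so D is a cut vertex.
By contrast removing B leaves 1 component; it is not a cut vertex. No other vertex is a cut vertex either.

D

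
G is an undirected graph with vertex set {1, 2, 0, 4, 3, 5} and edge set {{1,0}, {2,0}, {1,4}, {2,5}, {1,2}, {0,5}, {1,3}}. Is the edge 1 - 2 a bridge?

No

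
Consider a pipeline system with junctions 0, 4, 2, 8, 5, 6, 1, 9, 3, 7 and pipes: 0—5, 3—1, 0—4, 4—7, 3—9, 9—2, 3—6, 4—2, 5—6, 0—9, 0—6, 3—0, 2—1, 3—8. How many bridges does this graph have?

2

The edges on the cycle 3-0-4-2-1-3 are not bridges since each lies on that cycle.
But removing 3—8 disconnects 3 from 8; removing 4—7 disconnects 4 from 7 — these are bridges.
That makes 2 bridges.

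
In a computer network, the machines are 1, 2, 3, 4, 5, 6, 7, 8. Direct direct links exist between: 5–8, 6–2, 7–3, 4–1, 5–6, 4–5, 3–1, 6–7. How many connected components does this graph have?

1

Starting from 1 we can reach 1, 2, 3, 4, 5, 6, 7, 8. That is one component of size 8.
Total: 1 component.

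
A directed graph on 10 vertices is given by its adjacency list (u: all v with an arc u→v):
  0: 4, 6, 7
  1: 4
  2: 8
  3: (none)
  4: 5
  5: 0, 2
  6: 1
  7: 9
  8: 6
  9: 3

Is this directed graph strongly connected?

No

There is no directed path from 3 to 2, so the graph is not strongly connected.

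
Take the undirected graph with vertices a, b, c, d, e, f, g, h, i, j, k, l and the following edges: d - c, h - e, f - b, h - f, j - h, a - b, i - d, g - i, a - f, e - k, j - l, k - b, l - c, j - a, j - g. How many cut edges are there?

The edges on the cycle h-e-k-b-f-h are not bridges since each lies on that cycle.
Every edge lies on some cycle, so there are no bridges.

0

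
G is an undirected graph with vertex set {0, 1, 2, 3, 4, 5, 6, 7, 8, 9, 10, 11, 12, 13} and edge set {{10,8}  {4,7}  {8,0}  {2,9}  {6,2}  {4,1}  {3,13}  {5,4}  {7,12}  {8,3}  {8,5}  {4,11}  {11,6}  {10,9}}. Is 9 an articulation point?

Deleting 9 leaves 1 component (was 1) (its neighbors 2, 10 remain connected to each other), so 9 is not a cut vertex.

No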